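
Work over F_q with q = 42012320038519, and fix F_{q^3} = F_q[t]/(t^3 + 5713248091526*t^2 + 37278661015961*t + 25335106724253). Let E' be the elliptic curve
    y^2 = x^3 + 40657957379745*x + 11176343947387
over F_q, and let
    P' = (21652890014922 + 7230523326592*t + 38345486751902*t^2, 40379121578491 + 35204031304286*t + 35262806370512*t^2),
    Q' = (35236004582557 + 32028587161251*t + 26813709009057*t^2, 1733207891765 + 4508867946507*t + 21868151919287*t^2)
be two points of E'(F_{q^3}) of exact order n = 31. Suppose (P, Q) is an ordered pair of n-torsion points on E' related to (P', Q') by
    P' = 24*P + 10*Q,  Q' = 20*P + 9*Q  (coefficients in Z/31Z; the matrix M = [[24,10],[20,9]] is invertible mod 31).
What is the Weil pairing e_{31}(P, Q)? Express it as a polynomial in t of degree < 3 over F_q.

Under M = [[24,10],[20,9]] in GL_2(Z/31), e_{31}(P',Q') = e_{31}(P,Q)^(24*9-10*20 mod 31).
So e_{31}(P,Q) = e_{31}(P',Q')^{2}, since 16*2 = 1 mod 31.
Miller loop for e_{31} over F_{42012320038519^3}: bits of 31 = 11111; 4 double steps + 4 add steps, l/v at each.
e_{31}(P',Q') = 13490804429923 + 26347159456658*t + 13438970938438*t^2.
(13490804429923 + 26347159456658*t + 13438970938438*t^2)^{2} mod (42012320038519,f) = 15731932926686 + 33013641641589*t + 22789094115140*t^2.

15731932926686 + 33013641641589*t + 22789094115140*t^2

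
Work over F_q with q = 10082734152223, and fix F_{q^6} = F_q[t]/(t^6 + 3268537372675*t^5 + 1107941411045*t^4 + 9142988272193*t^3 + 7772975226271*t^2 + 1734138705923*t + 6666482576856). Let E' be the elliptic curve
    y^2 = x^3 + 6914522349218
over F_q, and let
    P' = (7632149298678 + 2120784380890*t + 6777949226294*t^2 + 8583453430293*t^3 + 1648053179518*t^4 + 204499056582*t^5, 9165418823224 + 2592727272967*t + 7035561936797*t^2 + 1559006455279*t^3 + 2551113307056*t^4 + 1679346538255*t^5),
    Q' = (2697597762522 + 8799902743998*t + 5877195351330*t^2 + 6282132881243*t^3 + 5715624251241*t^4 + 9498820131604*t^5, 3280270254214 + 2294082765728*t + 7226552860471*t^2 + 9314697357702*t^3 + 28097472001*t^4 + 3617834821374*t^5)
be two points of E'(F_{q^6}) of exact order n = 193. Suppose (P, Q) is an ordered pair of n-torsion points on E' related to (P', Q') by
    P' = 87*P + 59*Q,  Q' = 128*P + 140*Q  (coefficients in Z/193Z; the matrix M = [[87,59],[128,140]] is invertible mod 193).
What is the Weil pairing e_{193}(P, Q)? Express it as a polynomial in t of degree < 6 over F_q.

6502197209686 + 1026566766204*t + 7139742510019*t^2 + 8460875770675*t^3 + 4509245302182*t^4 + 8933790391398*t^5

e_{193} is bilinear + alternating on E[193], so e_{193}(87*P + 59*Q, 128*P + 140*Q) = e_{193}(P,Q)^(87*140-59*128).
So e_{193}(P,Q) = e_{193}(P',Q')^{48}, since 189*48 = 1 mod 193.
Miller loop for e_{193} over F_{10082734152223^6}: bits of 193 = 11000001; 7 double steps + 2 add steps, l/v at each.
So e_{193}(P',Q') = 2524645956861 + 838528728298*t + 6740550622009*t^2 + 9006719303212*t^3 + 270604924799*t^4 + 3408546078012*t^5.
(2524645956861 + 838528728298*t + 6740550622009*t^2 + 9006719303212*t^3 + 270604924799*t^4 + 3408546078012*t^5)^{48} mod (10082734152223,f) = 6502197209686 + 1026566766204*t + 7139742510019*t^2 + 8460875770675*t^3 + 4509245302182*t^4 + 8933790391398*t^5.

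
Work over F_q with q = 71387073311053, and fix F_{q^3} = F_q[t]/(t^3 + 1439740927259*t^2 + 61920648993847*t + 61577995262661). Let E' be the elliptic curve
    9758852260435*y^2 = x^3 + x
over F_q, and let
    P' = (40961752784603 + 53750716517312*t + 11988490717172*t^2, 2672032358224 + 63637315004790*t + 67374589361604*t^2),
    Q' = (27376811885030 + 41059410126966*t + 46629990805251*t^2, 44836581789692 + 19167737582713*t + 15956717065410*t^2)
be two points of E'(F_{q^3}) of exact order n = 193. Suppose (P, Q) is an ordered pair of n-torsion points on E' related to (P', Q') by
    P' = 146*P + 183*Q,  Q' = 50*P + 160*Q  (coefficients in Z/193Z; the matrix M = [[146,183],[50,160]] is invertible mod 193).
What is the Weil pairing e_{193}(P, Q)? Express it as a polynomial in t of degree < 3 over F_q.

69416650158094 + 8073318459636*t + 55825785965062*t^2

Since e_{193}(P,P)=e_{193}(Q,Q)=1 and e_{193}(Q,P)=e_{193}(P,Q)^{-1}, expanding e_{193}(146*P + 183*Q,50*P + 160*Q) leaves e(P,Q)^det(M).
Hence e(P,Q) = e(P',Q')^{67} where 67 = 121^{-1} mod 193.
Montgomery->Weierstrass: x_W = 18420079648966*x, y_W=18420079648966*y on F_{71387073311053}; lands on y^2=x^3+10075101125056*x.
Build f_{193,P'} and f_{193,Q'} via the 8-bit ladder of 193=11000001_2; evaluate at shifted divisors; quotient in F_{71387073311053^3}.
So e_{193}(P',Q') = 39343299378860 + 41594957024011*t + 6081993711547*t^2.
Hence e(P,Q) = 69416650158094 + 8073318459636*t + 55825785965062*t^2 in F_{71387073311053^3}^*.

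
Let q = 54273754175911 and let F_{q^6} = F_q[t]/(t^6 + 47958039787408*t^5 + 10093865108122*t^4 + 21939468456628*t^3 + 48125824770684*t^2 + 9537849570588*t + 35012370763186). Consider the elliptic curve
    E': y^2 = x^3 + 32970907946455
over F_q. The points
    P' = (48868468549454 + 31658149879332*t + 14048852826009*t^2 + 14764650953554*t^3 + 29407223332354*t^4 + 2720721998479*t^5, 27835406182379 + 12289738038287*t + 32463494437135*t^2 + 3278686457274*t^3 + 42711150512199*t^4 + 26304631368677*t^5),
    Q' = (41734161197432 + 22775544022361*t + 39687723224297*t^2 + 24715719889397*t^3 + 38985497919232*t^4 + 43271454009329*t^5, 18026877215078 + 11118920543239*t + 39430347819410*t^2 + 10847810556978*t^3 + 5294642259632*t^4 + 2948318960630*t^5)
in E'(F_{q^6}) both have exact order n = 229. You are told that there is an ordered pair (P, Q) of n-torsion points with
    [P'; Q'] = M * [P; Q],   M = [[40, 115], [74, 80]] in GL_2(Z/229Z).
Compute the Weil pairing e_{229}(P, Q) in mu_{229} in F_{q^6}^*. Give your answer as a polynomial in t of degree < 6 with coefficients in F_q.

36965736773277 + 3234806654603*t + 5898656926147*t^2 + 24292007397654*t^3 + 41801393253368*t^4 + 47577779675660*t^5

e_{229}(aP+bQ,cP+dQ) = e_{229}(P,Q)^(ad-bc); with (a,b,c,d)=(40,115,74,80) this gives the det-229 law.
Inverting 186 mod 229: 213. Thus e_{229}(P,Q) = e(P',Q')^{213}.
Run Miller on y^2=x^3+32970907946455 over F_{54273754175911}: ladder 11100101 (8 bits); e = f_P(D_Q)/f_Q(D_P).
The quotient is 31650772206063 + 43153015695176*t + 1693274402542*t^2 + 40052359808243*t^3 + 52766481769731*t^4 + 23751755561815*t^5.
e_{229}(P,Q) = (31650772206063 + 43153015695176*t + 1693274402542*t^2 + 40052359808243*t^3 + 52766481769731*t^4 + 23751755561815*t^5)^{213} = 36965736773277 + 3234806654603*t + 5898656926147*t^2 + 24292007397654*t^3 + 41801393253368*t^4 + 47577779675660*t^5.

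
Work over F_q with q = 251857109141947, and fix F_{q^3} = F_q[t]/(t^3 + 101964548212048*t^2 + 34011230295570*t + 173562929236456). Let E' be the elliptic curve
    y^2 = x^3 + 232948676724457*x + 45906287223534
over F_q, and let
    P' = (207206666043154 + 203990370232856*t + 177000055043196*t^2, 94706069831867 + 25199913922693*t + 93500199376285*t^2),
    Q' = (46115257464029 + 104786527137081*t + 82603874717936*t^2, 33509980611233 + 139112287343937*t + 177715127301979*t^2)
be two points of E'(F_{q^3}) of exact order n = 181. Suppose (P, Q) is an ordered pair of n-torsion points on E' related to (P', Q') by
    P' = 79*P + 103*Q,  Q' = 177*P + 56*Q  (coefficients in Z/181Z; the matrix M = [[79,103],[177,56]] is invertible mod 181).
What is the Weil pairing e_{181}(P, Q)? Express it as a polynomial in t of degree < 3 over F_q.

The 181-Weil pairing on E[181] over F_{251857109141947} is alternating-bilinear: e_{181}(P',Q') = e_{181}(P,Q)^det(M).
Hence e(P,Q) = e(P',Q')^{110} where 110 = 130^{-1} mod 181.
Build f_{181,P'} and f_{181,Q'} via the 8-bit ladder of 181=10110101_2; evaluate at shifted divisors; quotient in F_{251857109141947^3}.
f_P(D_Q)/f_Q(D_P) = 66140242732346 + 75673032750632*t + 121629291293069*t^2.
Hence e(P,Q) = 84265227683527 + 228713373079958*t + 42245166868726*t^2 in F_{251857109141947^3}^*.

84265227683527 + 228713373079958*t + 42245166868726*t^2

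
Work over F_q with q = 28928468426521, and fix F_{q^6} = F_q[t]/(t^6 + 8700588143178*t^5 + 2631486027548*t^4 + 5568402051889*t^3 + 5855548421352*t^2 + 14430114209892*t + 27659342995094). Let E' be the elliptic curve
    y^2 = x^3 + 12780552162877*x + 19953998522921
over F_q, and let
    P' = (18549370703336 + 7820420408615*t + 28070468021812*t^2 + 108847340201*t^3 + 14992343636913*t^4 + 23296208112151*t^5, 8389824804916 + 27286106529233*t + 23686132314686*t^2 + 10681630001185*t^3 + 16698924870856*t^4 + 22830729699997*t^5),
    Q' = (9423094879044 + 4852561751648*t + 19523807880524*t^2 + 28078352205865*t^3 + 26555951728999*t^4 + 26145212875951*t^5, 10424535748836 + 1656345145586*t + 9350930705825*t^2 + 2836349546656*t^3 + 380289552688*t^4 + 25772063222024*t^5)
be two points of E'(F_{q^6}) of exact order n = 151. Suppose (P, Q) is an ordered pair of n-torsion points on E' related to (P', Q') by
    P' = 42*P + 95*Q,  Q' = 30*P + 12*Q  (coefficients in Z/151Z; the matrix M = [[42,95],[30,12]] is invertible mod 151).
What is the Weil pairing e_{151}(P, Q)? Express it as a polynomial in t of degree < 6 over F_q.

e_{151} is bilinear + alternating on E[151], so e_{151}(42*P + 95*Q, 30*P + 12*Q) = e_{151}(P,Q)^(42*12-95*30).
Inverting 70 mod 151: 41. Thus e_{151}(P,Q) = e(P',Q')^{41}.
8-bit Miller (10010111) on E'/F_{28928468426521} with a'=12780552162877, b'=19953998522921: accumulate tangent/chord ratios at Q'+S and P'+S'.
Miller gives e_{151}(P',Q') = 13362424504359 + 18452135108878*t + 6224674555675*t^2 + 17117439302844*t^3 + 11974047513892*t^4 + 367136106067*t^5 in F_{28928468426521^6}.
Thus e_{151}(P,Q) = 23648011303477 + 14050932777038*t + 14513653259451*t^2 + 7832733797187*t^3 + 11348531966594*t^4 + 24696923968365*t^5.

23648011303477 + 14050932777038*t + 14513653259451*t^2 + 7832733797187*t^3 + 11348531966594*t^4 + 24696923968365*t^5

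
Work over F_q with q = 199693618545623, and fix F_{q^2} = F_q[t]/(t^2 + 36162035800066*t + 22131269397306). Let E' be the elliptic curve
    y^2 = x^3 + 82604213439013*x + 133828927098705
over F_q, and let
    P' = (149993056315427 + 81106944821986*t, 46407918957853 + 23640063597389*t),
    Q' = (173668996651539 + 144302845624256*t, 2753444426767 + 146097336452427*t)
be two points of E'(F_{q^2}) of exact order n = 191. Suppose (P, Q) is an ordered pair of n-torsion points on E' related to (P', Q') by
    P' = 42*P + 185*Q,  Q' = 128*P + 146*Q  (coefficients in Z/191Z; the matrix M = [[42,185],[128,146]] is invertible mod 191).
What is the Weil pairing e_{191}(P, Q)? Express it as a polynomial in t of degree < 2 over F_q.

162446354335430 + 54693984089562*t

e_{191} is bilinear + alternating on E[191], so e_{191}(42*P + 185*Q, 128*P + 146*Q) = e_{191}(P,Q)^(42*146-185*128).
det(M) mod 191 = 24; its inverse in (Z/191)^* is 8 (check: 24*8 mod 191 = 1).
Miller loop for e_{191} over F_{199693618545623^2}: bits of 191 = 10111111; 7 double steps + 6 add steps, l/v at each.
Miller gives e_{191}(P',Q') = 38458418738111 + 37039704519131*t in F_{199693618545623^2}.
Thus e_{191}(P,Q) = 162446354335430 + 54693984089562*t.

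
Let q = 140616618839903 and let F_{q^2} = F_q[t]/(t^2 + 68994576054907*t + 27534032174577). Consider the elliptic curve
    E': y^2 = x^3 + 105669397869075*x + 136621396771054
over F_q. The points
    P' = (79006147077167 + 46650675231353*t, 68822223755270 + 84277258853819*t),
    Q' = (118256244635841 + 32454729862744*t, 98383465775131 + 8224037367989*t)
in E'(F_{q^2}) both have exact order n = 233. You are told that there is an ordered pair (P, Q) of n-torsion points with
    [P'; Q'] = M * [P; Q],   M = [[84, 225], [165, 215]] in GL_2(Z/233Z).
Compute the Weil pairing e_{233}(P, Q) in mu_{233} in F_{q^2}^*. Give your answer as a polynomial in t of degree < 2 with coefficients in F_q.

73933046414101 + 112478210307065*t

Since e_{233}(P,P)=e_{233}(Q,Q)=1 and e_{233}(Q,P)=e_{233}(P,Q)^{-1}, expanding e_{233}(84*P + 225*Q,165*P + 215*Q) leaves e(P,Q)^det(M).
Hence e(P,Q) = e(P',Q')^{108} where 108 = 41^{-1} mod 233.
Double-and-add over 11101001: 8-1 doublings, 5-1 additions; each step l_{T,T}/v_{2T} or l_{T,P'}/v at Q'+S for random S.
Miller gives e_{233}(P',Q') = 133298732479731 + 29016217781310*t in F_{140616618839903^2}.
(133298732479731 + 29016217781310*t)^{108} mod (140616618839903,f) = 73933046414101 + 112478210307065*t.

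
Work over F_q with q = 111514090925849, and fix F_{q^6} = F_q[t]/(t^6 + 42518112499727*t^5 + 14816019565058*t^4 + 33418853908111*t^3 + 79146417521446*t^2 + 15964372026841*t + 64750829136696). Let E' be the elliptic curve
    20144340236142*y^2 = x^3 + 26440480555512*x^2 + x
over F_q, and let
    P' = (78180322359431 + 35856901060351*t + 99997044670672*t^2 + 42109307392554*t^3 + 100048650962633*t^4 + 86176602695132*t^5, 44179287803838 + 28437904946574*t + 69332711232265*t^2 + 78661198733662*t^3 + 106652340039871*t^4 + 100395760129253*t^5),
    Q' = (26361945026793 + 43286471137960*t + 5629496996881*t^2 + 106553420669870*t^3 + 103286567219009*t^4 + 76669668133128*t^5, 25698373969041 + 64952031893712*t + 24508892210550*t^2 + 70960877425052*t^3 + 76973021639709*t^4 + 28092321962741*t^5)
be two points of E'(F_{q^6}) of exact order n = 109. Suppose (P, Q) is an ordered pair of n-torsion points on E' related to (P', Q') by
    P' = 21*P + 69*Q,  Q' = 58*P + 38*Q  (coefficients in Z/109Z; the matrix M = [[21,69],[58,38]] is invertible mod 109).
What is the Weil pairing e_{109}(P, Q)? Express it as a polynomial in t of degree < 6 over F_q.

The 109-Weil pairing on E[109] over F_{111514090925849} is alternating-bilinear: e_{109}(P',Q') = e_{109}(P,Q)^det(M).
So e_{109}(P,Q) = e_{109}(P',Q')^{38}, since 66*38 = 1 mod 109.
Set x_W=44885746543830*u+73087103221719, y_W=44885746543830*v; then E': y_W^2=x_W^3+7126327511466*x_W+10657361924534.
Double-and-add over 1101101: 7-1 doublings, 5-1 additions; each step l_{T,T}/v_{2T} or l_{T,P'}/v at Q'+S for random S.
e_{109}(P',Q') = 36874485536576 + 96235348347358*t + 2353937314545*t^2 + 49495030202254*t^3 + 79203001901949*t^4 + 101806683776800*t^5.
Thus e_{109}(P,Q) = 87285289243575 + 92143994676846*t + 63466768256783*t^2 + 30022497674734*t^3 + 60560426909345*t^4 + 30050659693259*t^5.

87285289243575 + 92143994676846*t + 63466768256783*t^2 + 30022497674734*t^3 + 60560426909345*t^4 + 30050659693259*t^5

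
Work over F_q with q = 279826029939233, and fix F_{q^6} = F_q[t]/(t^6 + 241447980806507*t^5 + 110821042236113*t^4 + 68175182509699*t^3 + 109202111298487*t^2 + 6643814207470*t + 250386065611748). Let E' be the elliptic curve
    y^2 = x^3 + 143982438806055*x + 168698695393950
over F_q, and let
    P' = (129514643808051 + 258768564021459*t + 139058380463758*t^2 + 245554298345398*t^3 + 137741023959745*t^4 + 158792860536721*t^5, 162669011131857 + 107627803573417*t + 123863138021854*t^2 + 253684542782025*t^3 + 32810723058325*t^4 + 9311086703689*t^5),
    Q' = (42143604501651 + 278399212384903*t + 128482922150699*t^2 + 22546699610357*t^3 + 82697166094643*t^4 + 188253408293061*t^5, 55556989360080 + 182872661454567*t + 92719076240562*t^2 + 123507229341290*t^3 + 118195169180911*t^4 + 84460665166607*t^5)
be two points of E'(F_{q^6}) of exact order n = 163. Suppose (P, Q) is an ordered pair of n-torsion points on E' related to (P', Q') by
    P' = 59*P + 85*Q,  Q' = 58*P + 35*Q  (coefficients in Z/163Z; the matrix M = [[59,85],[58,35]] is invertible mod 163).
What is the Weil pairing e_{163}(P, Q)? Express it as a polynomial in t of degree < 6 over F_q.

121514912588344 + 24506829669717*t + 261640201119686*t^2 + 171517277078184*t^3 + 66740373069554*t^4 + 158935043395262*t^5

Since e_{163}(P,P)=e_{163}(Q,Q)=1 and e_{163}(Q,P)=e_{163}(P,Q)^{-1}, expanding e_{163}(59*P + 85*Q,58*P + 35*Q) leaves e(P,Q)^det(M).
det(M) mod 163 = 69; its inverse in (Z/163)^* is 26 (check: 69*26 mod 163 = 1).
Run Miller on y^2=x^3+143982438806055*x+168698695393950 over F_{279826029939233}: ladder 10100011 (8 bits); e = f_P(D_Q)/f_Q(D_P).
e_{163}(P',Q') = 19118905483452 + 198249856656891*t + 140582276202639*t^2 + 150626485056081*t^3 + 138411976477393*t^4 + 117387275640375*t^5.
Finally e_{163}(P,Q) = 121514912588344 + 24506829669717*t + 261640201119686*t^2 + 171517277078184*t^3 + 66740373069554*t^4 + 158935043395262*t^5.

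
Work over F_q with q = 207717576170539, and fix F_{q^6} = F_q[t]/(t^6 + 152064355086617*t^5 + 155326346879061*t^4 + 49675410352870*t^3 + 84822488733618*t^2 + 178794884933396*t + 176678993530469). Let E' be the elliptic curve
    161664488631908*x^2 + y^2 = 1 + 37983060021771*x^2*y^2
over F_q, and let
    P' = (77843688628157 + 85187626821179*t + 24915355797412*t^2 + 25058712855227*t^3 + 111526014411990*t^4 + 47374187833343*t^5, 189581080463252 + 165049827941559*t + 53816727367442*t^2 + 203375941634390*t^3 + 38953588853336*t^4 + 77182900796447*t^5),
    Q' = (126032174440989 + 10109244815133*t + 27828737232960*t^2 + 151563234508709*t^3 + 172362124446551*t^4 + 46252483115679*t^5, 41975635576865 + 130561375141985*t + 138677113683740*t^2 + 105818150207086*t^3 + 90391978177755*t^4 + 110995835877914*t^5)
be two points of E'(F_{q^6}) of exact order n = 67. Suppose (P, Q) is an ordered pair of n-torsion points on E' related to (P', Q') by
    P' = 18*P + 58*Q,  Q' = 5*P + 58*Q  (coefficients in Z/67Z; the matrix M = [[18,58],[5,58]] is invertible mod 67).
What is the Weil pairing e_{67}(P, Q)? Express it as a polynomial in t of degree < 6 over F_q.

114560189535893 + 98485358889027*t + 186587516100243*t^2 + 47204822425394*t^3 + 147384668036897*t^4 + 24586150943597*t^5

Alternating bilinearity on E[67] (values in mu_{67} in F_{207717576170539^6}) gives e(P',Q') = e(P,Q)^det(M).
Inverting 17 mod 67: 4. Thus e_{67}(P,Q) = e(P',Q')^{4}.
Map (x,y)_Ed via u=(1+y)/(1-y), v=(1+y)/((1-y)x) to Montgomery A=47389545951829,B=104079222258351; then to (a',b')=(84595892090344,37539981942217).
Double-and-add over 1000011: 7-1 doublings, 3-1 additions; each step l_{T,T}/v_{2T} or l_{T,P'}/v at Q'+S for random S.
e_{67}(P',Q') = 165548881820314 + 18384820554814*t + 36334840941935*t^2 + 182728137341658*t^3 + 44128244889294*t^4 + 173339774541022*t^5.
Finally e_{67}(P,Q) = 114560189535893 + 98485358889027*t + 186587516100243*t^2 + 47204822425394*t^3 + 147384668036897*t^4 + 24586150943597*t^5.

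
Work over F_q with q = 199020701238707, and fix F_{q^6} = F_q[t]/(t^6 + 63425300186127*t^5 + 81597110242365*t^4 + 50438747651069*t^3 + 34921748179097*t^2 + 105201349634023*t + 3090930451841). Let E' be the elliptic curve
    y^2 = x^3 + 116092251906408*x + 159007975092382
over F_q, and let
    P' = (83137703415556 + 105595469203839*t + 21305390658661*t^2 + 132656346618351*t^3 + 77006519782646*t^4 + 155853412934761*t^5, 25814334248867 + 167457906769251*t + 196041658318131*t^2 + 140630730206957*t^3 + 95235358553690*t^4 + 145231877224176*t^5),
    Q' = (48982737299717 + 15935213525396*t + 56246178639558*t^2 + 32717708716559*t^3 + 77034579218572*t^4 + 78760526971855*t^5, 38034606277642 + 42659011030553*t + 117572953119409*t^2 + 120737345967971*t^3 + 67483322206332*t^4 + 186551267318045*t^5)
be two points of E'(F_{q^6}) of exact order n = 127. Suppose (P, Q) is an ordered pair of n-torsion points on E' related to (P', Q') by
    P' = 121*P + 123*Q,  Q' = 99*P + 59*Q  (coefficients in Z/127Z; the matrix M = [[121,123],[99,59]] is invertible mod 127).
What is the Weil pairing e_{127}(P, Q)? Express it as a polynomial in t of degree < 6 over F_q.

Since e_{127}(P,P)=e_{127}(Q,Q)=1 and e_{127}(Q,P)=e_{127}(P,Q)^{-1}, expanding e_{127}(121*P + 123*Q,99*P + 59*Q) leaves e(P,Q)^det(M).
Inverting 42 mod 127: 124. Thus e_{127}(P,Q) = e(P',Q')^{124}.
Run Miller on y^2=x^3+116092251906408*x+159007975092382 over F_{199020701238707}: ladder 1111111 (7 bits); e = f_P(D_Q)/f_Q(D_P).
f_P(D_Q)/f_Q(D_P) = 85030159393892 + 47636858250350*t + 124204325575524*t^2 + 183543708211542*t^3 + 50024297087953*t^4 + 23032254634152*t^5.
Finally e_{127}(P,Q) = 194121970742615 + 101134990375608*t + 195004191338065*t^2 + 94870727788170*t^3 + 35014841441469*t^4 + 128025032677237*t^5.

194121970742615 + 101134990375608*t + 195004191338065*t^2 + 94870727788170*t^3 + 35014841441469*t^4 + 128025032677237*t^5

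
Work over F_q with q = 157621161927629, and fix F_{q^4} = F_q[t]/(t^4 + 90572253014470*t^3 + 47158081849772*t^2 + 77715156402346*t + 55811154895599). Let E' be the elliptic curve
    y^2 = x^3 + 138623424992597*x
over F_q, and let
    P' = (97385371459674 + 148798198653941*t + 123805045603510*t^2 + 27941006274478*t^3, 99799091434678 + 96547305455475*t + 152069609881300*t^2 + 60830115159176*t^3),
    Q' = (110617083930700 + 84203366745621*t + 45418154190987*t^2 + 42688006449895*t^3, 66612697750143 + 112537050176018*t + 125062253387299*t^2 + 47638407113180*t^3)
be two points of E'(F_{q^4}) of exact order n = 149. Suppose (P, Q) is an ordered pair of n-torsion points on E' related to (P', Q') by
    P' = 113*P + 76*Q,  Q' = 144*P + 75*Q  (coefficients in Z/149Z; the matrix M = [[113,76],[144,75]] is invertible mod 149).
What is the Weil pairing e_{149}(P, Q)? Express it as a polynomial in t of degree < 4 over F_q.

The 149-Weil pairing on E[149] over F_{157621161927629} is alternating-bilinear: e_{149}(P',Q') = e_{149}(P,Q)^det(M).
det M = 113*75 - 76*144 = -2469 = 64 (mod 149); 64^{-1} = 7 (mod 149).
Run Miller on y^2=x^3+138623424992597*x over F_{157621161927629}: ladder 10010101 (8 bits); e = f_P(D_Q)/f_Q(D_P).
f_P(D_Q)/f_Q(D_P) = 50083702948475 + 16752058958677*t + 67130914428575*t^2 + 130381069159428*t^3.
Hence e(P,Q) = 119916659102775 + 136764142608811*t + 123914011804355*t^2 + 4800674273260*t^3 in F_{157621161927629^4}^*.

119916659102775 + 136764142608811*t + 123914011804355*t^2 + 4800674273260*t^3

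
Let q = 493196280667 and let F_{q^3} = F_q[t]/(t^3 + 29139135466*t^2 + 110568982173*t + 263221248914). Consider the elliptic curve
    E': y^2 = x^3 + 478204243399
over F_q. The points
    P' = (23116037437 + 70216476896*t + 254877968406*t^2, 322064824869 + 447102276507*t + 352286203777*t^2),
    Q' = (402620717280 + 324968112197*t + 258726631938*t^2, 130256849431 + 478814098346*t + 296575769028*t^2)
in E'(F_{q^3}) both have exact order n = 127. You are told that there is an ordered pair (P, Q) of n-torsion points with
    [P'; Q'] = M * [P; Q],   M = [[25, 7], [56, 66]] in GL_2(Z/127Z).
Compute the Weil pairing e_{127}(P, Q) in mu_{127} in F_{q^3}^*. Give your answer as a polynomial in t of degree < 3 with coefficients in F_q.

e_{127}(aP+bQ,cP+dQ) = e_{127}(P,Q)^(ad-bc); with (a,b,c,d)=(25,7,56,66) this gives the det-127 law.
det M = 25*66 - 7*56 = 1258 = 115 (mod 127); 115^{-1} = 74 (mod 127).
Double-and-add over 1111111: 7-1 doublings, 7-1 additions; each step l_{T,T}/v_{2T} or l_{T,P'}/v at Q'+S for random S.
e_{127}(P',Q') = 447339635530 + 198122745456*t + 158280695482*t^2.
(447339635530 + 198122745456*t + 158280695482*t^2)^{74} mod (493196280667,f) = 277059411883 + 340769195551*t + 485850894415*t^2.

277059411883 + 340769195551*t + 485850894415*t^2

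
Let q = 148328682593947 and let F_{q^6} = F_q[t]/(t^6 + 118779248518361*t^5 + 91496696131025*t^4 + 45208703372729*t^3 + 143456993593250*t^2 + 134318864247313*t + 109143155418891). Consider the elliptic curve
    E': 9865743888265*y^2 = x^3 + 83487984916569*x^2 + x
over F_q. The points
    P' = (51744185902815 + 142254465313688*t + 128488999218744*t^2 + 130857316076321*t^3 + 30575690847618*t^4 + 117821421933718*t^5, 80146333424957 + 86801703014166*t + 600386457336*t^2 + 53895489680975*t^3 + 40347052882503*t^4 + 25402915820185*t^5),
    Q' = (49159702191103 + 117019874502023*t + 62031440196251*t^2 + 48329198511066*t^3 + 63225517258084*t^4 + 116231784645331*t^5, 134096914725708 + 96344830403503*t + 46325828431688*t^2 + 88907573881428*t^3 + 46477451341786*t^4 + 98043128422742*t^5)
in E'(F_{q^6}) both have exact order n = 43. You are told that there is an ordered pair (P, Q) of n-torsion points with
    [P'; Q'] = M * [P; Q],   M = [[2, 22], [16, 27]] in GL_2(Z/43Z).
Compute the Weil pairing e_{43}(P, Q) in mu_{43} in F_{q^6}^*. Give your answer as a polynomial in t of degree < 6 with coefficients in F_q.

Since e_{43}(P,P)=e_{43}(Q,Q)=1 and e_{43}(Q,P)=e_{43}(P,Q)^{-1}, expanding e_{43}(2*P + 22*Q,16*P + 27*Q) leaves e(P,Q)^det(M).
Hence e(P,Q) = e(P',Q')^{29} where 29 = 3^{-1} mod 43.
Montgomery->Weierstrass: x_W = 13250643617571*x+70372226258274, y_W=13250643617571*y on F_{148328682593947}; lands on y^2=x^3+75790069903352*x+79169175513171.
Double-and-add over 101011: 6-1 doublings, 4-1 additions; each step l_{T,T}/v_{2T} or l_{T,P'}/v at Q'+S for random S.
e_{43}(P',Q') = 73010455861757 + 108176831454005*t + 134087157837225*t^2 + 109090247856050*t^3 + 38965544381703*t^4 + 12442828482885*t^5.
Raise to 29: e(P,Q) = 14800235935740 + 126861172961330*t + 103414063037461*t^2 + 64307954037741*t^3 + 36839733949348*t^4 + 33081964744004*t^5 in mu_{43}.

14800235935740 + 126861172961330*t + 103414063037461*t^2 + 64307954037741*t^3 + 36839733949348*t^4 + 33081964744004*t^5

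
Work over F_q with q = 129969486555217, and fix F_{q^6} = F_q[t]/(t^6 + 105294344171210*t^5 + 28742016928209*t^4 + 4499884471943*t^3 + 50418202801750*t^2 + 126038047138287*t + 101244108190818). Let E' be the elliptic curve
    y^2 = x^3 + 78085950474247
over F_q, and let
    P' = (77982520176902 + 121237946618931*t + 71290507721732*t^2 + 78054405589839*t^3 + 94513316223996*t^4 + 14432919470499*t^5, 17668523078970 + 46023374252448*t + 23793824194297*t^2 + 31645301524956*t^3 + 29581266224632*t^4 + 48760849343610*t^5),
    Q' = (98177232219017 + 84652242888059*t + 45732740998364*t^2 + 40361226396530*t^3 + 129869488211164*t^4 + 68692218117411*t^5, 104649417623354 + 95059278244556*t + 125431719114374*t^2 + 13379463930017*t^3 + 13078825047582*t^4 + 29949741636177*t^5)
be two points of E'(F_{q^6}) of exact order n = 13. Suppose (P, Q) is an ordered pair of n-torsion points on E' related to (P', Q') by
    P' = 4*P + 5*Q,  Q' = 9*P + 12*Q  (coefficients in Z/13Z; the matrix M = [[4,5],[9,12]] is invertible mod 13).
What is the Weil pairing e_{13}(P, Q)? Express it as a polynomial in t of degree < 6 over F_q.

116064099458055 + 96587881490918*t + 49878041518801*t^2 + 2460727476924*t^3 + 91911849458337*t^4 + 117136892560719*t^5

Alternating bilinearity on E[13] (values in mu_{13} in F_{129969486555217^6}) gives e(P',Q') = e(P,Q)^det(M).
Hence e(P,Q) = e(P',Q')^{9} where 9 = 3^{-1} mod 13.
Miller loop for e_{13} over F_{129969486555217^6}: bits of 13 = 1101; 3 double steps + 2 add steps, l/v at each.
e_{13}(P',Q') = 27683422051645 + 47217253680074*t + 76611125644869*t^2 + 15267483497844*t^3 + 82259869396359*t^4 + 79984891101366*t^5.
Thus e_{13}(P,Q) = 116064099458055 + 96587881490918*t + 49878041518801*t^2 + 2460727476924*t^3 + 91911849458337*t^4 + 117136892560719*t^5.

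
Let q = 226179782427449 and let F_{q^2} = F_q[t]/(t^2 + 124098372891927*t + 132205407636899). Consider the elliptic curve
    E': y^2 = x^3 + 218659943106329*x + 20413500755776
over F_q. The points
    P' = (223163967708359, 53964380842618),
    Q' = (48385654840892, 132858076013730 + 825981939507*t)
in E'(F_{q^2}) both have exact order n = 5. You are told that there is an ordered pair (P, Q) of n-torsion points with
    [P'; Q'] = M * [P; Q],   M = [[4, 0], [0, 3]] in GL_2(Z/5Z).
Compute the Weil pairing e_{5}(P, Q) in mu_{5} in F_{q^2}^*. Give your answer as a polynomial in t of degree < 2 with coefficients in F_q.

212301573045866 + 40833373153580*t

Under M = [[4,0],[0,3]] in GL_2(Z/5), e_{5}(P',Q') = e_{5}(P,Q)^(4*3-0*0 mod 5).
Inverting 2 mod 5: 3. Thus e_{5}(P,Q) = e(P',Q')^{3}.
3-bit Miller (101) on E'/F_{226179782427449} with a'=218659943106329, b'=20413500755776: accumulate tangent/chord ratios at Q'+S and P'+S'.
f_P(D_Q)/f_Q(D_P) = 189282036445965 + 81651230721183*t.
Raise to 3: e(P,Q) = 212301573045866 + 40833373153580*t in mu_{5}.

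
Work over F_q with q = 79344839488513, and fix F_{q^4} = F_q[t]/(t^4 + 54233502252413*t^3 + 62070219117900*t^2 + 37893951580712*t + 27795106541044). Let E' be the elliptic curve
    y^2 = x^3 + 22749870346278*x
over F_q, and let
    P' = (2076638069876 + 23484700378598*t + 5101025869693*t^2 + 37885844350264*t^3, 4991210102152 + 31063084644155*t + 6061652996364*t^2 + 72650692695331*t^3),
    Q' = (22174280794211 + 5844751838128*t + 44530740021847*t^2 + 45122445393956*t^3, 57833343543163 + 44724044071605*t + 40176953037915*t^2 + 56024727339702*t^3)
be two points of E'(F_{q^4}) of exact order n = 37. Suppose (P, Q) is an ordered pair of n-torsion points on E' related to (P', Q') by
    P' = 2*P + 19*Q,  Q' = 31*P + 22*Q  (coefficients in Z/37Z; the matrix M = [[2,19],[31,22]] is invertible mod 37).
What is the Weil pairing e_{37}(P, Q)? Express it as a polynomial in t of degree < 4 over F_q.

47550434681905 + 44338652024921*t + 10072410683071*t^2 + 24660917982251*t^3

The 37-Weil pairing on E[37] over F_{79344839488513} is alternating-bilinear: e_{37}(P',Q') = e_{37}(P,Q)^det(M).
det M = 2*22 - 19*31 = -545 = 10 (mod 37); 10^{-1} = 26 (mod 37).
n = 37 = (100101)_2 (6 bits, wt 3); accumulate f_{37,P'}(Q'+S)/f_{37,P'}(S) along the 5-step ladder.
So e_{37}(P',Q') = 49459452116678 + 56287998003383*t + 29257380479973*t^2 + 38310105388845*t^3.
Raise to 26: e(P,Q) = 47550434681905 + 44338652024921*t + 10072410683071*t^2 + 24660917982251*t^3 in mu_{37}.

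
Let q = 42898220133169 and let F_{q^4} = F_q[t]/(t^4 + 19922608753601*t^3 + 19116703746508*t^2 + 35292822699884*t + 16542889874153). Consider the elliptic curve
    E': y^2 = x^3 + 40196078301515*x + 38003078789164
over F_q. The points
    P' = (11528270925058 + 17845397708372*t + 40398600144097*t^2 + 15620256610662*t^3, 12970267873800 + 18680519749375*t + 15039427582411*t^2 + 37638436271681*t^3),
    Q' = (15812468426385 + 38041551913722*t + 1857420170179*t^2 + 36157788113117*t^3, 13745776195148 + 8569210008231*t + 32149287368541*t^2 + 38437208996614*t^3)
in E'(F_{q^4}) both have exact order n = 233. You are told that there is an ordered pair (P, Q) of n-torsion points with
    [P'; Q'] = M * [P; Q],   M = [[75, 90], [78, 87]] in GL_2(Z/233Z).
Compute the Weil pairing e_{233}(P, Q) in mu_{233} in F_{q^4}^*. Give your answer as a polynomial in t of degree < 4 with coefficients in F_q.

e_{233}(aP+bQ,cP+dQ) = e_{233}(P,Q)^(ad-bc); with (a,b,c,d)=(75,90,78,87) this gives the det-233 law.
det(M) mod 233 = 204; its inverse in (Z/233)^* is 8 (check: 204*8 mod 233 = 1).
Run Miller on y^2=x^3+40196078301515*x+38003078789164 over F_{42898220133169}: ladder 11101001 (8 bits); e = f_P(D_Q)/f_Q(D_P).
The quotient is 27383131170953 + 7965706927413*t + 1603336617902*t^2 + 35445523465123*t^3.
(27383131170953 + 7965706927413*t + 1603336617902*t^2 + 35445523465123*t^3)^{8} mod (42898220133169,f) = 26328477669161 + 2674029557456*t + 29888152719736*t^2 + 31056245633444*t^3.

26328477669161 + 2674029557456*t + 29888152719736*t^2 + 31056245633444*t^3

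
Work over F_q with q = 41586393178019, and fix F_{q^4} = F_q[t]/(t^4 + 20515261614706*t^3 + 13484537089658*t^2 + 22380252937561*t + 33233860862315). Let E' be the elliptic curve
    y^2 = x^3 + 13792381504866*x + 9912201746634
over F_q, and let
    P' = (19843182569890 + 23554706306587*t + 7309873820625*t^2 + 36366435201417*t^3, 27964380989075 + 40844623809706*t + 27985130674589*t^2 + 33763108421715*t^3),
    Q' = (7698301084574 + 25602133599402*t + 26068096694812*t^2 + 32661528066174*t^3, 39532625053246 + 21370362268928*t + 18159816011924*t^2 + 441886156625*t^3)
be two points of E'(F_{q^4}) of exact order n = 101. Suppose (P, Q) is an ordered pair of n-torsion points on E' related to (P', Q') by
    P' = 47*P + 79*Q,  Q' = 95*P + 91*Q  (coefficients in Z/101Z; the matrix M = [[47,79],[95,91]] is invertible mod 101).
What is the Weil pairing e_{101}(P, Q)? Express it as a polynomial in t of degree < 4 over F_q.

39223501670759 + 15091873728694*t + 14415223105065*t^2 + 14633020658946*t^3

The 101-Weil pairing on E[101] over F_{41586393178019} is alternating-bilinear: e_{101}(P',Q') = e_{101}(P,Q)^det(M).
47*91 - 79*95 = -3228; reduced mod 101: det = 4, inverse 76.
n = 101 = (1100101)_2 (7 bits, wt 4); accumulate f_{101,P'}(Q'+S)/f_{101,P'}(S) along the 6-step ladder.
f_P(D_Q)/f_Q(D_P) = 13485473516585 + 19735458015537*t + 4897334770137*t^2 + 11252642636750*t^3.
Thus e_{101}(P,Q) = 39223501670759 + 15091873728694*t + 14415223105065*t^2 + 14633020658946*t^3.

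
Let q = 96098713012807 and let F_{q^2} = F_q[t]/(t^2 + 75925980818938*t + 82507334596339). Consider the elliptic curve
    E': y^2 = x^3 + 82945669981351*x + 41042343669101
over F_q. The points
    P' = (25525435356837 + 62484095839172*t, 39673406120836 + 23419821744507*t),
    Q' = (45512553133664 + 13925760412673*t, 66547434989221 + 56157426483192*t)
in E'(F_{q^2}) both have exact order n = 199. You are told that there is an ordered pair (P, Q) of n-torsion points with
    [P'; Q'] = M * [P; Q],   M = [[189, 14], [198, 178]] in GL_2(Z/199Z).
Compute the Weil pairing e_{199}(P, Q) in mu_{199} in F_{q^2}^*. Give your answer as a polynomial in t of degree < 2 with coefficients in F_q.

9688038237495 + 64664566216193*t

e_{199}(aP+bQ,cP+dQ) = e_{199}(P,Q)^(ad-bc); with (a,b,c,d)=(189,14,198,178) this gives the det-199 law.
det(M) mod 199 = 25; its inverse in (Z/199)^* is 8 (check: 25*8 mod 199 = 1).
Miller loop for e_{199} over F_{96098713012807^2}: bits of 199 = 11000111; 7 double steps + 4 add steps, l/v at each.
Miller gives e_{199}(P',Q') = 11054320083996 + 84869408691737*t in F_{96098713012807^2}.
Finally e_{199}(P,Q) = 9688038237495 + 64664566216193*t.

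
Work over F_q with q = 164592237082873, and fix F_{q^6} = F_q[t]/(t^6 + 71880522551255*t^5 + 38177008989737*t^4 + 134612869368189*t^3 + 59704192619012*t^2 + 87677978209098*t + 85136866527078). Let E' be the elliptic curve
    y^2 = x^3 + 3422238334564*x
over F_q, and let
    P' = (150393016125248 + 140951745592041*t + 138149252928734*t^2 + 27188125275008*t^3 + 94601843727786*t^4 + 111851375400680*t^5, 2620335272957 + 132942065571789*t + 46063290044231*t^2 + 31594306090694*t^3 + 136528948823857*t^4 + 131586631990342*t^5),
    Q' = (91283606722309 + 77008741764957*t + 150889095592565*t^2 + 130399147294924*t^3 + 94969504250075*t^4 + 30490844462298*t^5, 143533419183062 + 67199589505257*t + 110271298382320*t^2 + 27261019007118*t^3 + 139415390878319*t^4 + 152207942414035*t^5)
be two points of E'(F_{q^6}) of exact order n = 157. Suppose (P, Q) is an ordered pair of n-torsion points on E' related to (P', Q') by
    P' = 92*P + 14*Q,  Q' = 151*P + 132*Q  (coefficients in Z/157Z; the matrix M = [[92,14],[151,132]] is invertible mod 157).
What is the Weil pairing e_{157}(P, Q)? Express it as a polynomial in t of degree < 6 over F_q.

Since e_{157}(P,P)=e_{157}(Q,Q)=1 and e_{157}(Q,P)=e_{157}(P,Q)^{-1}, expanding e_{157}(92*P + 14*Q,151*P + 132*Q) leaves e(P,Q)^det(M).
det(M) mod 157 = 139; its inverse in (Z/157)^* is 61 (check: 139*61 mod 157 = 1).
Build f_{157,P'} and f_{157,Q'} via the 8-bit ladder of 157=10011101_2; evaluate at shifted divisors; quotient in F_{164592237082873^6}.
The quotient is 73509409552058 + 135407344669942*t + 11033394579803*t^2 + 67494975859681*t^3 + 5309988808070*t^4 + 78552074072777*t^5.
Hence e(P,Q) = 75785591095180 + 122070324511665*t + 82829610901110*t^2 + 21879569984119*t^3 + 26987493831164*t^4 + 33459609430316*t^5 in F_{164592237082873^6}^*.

75785591095180 + 122070324511665*t + 82829610901110*t^2 + 21879569984119*t^3 + 26987493831164*t^4 + 33459609430316*t^5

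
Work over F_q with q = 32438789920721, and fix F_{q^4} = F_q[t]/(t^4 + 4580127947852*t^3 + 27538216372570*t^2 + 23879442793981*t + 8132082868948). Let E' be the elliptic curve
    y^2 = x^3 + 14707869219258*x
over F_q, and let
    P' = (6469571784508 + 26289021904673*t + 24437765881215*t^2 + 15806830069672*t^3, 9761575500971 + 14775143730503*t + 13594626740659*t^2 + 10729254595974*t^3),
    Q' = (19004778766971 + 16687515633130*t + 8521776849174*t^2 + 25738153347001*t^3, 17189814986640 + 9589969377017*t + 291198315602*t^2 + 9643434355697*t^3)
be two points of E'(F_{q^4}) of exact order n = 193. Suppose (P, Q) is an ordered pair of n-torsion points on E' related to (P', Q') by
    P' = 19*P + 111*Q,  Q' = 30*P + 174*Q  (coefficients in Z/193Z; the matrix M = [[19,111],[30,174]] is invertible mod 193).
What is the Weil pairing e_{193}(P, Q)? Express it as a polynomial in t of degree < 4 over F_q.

6991252175759 + 27870223405789*t + 10551961942821*t^2 + 365944771765*t^3

e_{193}(aP+bQ,cP+dQ) = e_{193}(P,Q)^(ad-bc); with (a,b,c,d)=(19,111,30,174) this gives the det-193 law.
Hence e(P,Q) = e(P',Q')^{8} where 8 = 169^{-1} mod 193.
Double-and-add over 11000001: 8-1 doublings, 3-1 additions; each step l_{T,T}/v_{2T} or l_{T,P'}/v at Q'+S for random S.
Result: e(P',Q') = 10074331502630 + 32165250967409*t + 9117245862711*t^2 + 486372190094*t^3.
Raise to 8: e(P,Q) = 6991252175759 + 27870223405789*t + 10551961942821*t^2 + 365944771765*t^3 in mu_{193}.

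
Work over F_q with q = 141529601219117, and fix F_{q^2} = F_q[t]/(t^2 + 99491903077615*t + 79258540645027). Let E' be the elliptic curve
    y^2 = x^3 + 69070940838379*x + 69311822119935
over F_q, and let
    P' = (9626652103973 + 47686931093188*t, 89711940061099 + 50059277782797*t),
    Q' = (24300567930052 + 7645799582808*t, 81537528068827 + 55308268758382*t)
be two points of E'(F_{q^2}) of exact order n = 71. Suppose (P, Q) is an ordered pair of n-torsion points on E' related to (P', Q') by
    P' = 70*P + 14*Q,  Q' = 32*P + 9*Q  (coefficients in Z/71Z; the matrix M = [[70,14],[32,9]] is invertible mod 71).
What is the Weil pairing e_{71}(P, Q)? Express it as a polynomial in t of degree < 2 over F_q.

125882924398100 + 129413525650192*t

The 71-Weil pairing on E[71] over F_{141529601219117} is alternating-bilinear: e_{71}(P',Q') = e_{71}(P,Q)^det(M).
det(M) mod 71 = 40; its inverse in (Z/71)^* is 16 (check: 40*16 mod 71 = 1).
Miller loop for e_{71} over F_{141529601219117^2}: bits of 71 = 1000111; 6 double steps + 3 add steps, l/v at each.
The quotient is 125830828228160 + 140739574175359*t.
Thus e_{71}(P,Q) = 125882924398100 + 129413525650192*t.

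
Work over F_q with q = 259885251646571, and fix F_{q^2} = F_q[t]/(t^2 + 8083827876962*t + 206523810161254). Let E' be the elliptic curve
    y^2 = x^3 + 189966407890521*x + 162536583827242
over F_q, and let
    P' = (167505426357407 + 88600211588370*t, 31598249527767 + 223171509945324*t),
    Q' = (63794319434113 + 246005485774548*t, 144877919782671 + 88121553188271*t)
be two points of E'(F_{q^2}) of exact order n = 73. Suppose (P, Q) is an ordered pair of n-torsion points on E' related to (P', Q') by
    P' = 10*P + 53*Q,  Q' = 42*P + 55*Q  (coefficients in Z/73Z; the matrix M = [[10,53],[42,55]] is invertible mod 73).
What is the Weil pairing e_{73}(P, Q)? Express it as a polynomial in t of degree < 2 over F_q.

Under M = [[10,53],[42,55]] in GL_2(Z/73), e_{73}(P',Q') = e_{73}(P,Q)^(10*55-53*42 mod 73).
Inverting 3 mod 73: 49. Thus e_{73}(P,Q) = e(P',Q')^{49}.
Double-and-add over 1001001: 7-1 doublings, 3-1 additions; each step l_{T,T}/v_{2T} or l_{T,P'}/v at Q'+S for random S.
Miller gives e_{73}(P',Q') = 203441481490597 + 104820738574923*t in F_{259885251646571^2}.
Thus e_{73}(P,Q) = 113453709120710 + 40833382313795*t.

113453709120710 + 40833382313795*t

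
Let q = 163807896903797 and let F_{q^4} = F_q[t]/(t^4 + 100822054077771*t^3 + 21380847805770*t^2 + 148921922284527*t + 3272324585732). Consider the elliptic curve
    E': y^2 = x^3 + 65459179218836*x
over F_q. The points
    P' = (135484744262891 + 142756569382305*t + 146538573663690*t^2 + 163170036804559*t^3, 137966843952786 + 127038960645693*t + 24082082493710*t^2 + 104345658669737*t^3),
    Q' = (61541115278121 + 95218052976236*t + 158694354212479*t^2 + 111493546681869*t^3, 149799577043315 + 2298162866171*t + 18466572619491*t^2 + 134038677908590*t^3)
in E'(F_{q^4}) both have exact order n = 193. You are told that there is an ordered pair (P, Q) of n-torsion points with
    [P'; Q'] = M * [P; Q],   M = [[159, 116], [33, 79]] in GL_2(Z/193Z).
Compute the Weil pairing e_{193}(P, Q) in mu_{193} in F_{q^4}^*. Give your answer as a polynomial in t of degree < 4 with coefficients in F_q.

148525223820280 + 150854265696370*t + 111787319622376*t^2 + 161343769232857*t^3

Alternating bilinearity on E[193] (values in mu_{193} in F_{163807896903797^4}) gives e(P',Q') = e(P,Q)^det(M).
So e_{193}(P,Q) = e_{193}(P',Q')^{189}, since 48*189 = 1 mod 193.
n = 193 = (11000001)_2 (8 bits, wt 3); accumulate f_{193,P'}(Q'+S)/f_{193,P'}(S) along the 7-step ladder.
The quotient is 18919906660737 + 123164158828336*t + 74964034487332*t^2 + 10803326568084*t^3.
Hence e(P,Q) = 148525223820280 + 150854265696370*t + 111787319622376*t^2 + 161343769232857*t^3 in F_{163807896903797^4}^*.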